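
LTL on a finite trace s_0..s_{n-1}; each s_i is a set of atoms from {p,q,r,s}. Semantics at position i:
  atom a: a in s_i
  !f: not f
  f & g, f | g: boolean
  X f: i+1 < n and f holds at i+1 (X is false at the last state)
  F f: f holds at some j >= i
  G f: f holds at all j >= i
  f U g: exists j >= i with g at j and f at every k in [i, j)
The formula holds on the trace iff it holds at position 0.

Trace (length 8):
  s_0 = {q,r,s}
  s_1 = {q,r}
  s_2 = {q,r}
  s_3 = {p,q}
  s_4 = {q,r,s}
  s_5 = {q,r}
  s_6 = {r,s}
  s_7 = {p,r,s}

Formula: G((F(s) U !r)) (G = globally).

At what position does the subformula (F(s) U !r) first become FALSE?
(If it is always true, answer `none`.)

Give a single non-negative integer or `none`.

s_0={q,r,s}: (F(s) U !r)=True F(s)=True s=True !r=False r=True
s_1={q,r}: (F(s) U !r)=True F(s)=True s=False !r=False r=True
s_2={q,r}: (F(s) U !r)=True F(s)=True s=False !r=False r=True
s_3={p,q}: (F(s) U !r)=True F(s)=True s=False !r=True r=False
s_4={q,r,s}: (F(s) U !r)=False F(s)=True s=True !r=False r=True
s_5={q,r}: (F(s) U !r)=False F(s)=True s=False !r=False r=True
s_6={r,s}: (F(s) U !r)=False F(s)=True s=True !r=False r=True
s_7={p,r,s}: (F(s) U !r)=False F(s)=True s=True !r=False r=True
G((F(s) U !r)) holds globally = False
First violation at position 4.

Answer: 4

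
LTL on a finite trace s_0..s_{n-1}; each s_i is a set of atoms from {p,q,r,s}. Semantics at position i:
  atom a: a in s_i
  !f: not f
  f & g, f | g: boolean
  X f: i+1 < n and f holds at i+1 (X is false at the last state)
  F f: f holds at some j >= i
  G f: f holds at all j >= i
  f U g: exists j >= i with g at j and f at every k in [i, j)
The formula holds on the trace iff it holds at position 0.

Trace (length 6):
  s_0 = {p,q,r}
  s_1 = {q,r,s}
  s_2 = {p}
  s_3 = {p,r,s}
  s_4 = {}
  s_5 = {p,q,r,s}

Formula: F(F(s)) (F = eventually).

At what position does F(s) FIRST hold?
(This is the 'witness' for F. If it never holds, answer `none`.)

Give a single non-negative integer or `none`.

s_0={p,q,r}: F(s)=True s=False
s_1={q,r,s}: F(s)=True s=True
s_2={p}: F(s)=True s=False
s_3={p,r,s}: F(s)=True s=True
s_4={}: F(s)=True s=False
s_5={p,q,r,s}: F(s)=True s=True
F(F(s)) holds; first witness at position 0.

Answer: 0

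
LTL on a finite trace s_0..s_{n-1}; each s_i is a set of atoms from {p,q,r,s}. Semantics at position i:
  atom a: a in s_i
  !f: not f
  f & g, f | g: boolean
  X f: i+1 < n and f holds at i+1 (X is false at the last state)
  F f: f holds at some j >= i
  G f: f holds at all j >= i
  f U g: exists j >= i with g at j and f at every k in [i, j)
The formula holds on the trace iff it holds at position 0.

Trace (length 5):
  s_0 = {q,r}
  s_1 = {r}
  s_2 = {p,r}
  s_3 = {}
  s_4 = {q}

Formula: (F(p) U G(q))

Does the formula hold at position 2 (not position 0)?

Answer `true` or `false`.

s_0={q,r}: (F(p) U G(q))=False F(p)=True p=False G(q)=False q=True
s_1={r}: (F(p) U G(q))=False F(p)=True p=False G(q)=False q=False
s_2={p,r}: (F(p) U G(q))=False F(p)=True p=True G(q)=False q=False
s_3={}: (F(p) U G(q))=False F(p)=False p=False G(q)=False q=False
s_4={q}: (F(p) U G(q))=True F(p)=False p=False G(q)=True q=True
Evaluating at position 2: result = False

Answer: false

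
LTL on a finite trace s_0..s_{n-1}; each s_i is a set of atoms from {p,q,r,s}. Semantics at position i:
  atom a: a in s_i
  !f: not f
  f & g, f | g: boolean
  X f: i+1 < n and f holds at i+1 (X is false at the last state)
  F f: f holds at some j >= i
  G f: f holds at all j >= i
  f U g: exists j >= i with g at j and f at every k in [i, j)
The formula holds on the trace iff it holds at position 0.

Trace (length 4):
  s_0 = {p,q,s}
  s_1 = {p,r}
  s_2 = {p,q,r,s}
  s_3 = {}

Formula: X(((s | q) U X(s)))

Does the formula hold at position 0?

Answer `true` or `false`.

s_0={p,q,s}: X(((s | q) U X(s)))=True ((s | q) U X(s))=True (s | q)=True s=True q=True X(s)=False
s_1={p,r}: X(((s | q) U X(s)))=False ((s | q) U X(s))=True (s | q)=False s=False q=False X(s)=True
s_2={p,q,r,s}: X(((s | q) U X(s)))=False ((s | q) U X(s))=False (s | q)=True s=True q=True X(s)=False
s_3={}: X(((s | q) U X(s)))=False ((s | q) U X(s))=False (s | q)=False s=False q=False X(s)=False

Answer: true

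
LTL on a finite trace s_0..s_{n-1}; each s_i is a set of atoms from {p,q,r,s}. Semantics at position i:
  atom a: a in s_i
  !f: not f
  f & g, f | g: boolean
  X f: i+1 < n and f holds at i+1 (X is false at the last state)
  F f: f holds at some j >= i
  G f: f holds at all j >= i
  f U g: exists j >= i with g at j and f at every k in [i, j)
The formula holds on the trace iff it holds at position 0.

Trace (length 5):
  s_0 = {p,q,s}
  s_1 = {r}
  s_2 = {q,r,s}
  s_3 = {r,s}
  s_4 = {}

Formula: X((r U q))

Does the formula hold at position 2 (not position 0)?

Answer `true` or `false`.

s_0={p,q,s}: X((r U q))=True (r U q)=True r=False q=True
s_1={r}: X((r U q))=True (r U q)=True r=True q=False
s_2={q,r,s}: X((r U q))=False (r U q)=True r=True q=True
s_3={r,s}: X((r U q))=False (r U q)=False r=True q=False
s_4={}: X((r U q))=False (r U q)=False r=False q=False
Evaluating at position 2: result = False

Answer: false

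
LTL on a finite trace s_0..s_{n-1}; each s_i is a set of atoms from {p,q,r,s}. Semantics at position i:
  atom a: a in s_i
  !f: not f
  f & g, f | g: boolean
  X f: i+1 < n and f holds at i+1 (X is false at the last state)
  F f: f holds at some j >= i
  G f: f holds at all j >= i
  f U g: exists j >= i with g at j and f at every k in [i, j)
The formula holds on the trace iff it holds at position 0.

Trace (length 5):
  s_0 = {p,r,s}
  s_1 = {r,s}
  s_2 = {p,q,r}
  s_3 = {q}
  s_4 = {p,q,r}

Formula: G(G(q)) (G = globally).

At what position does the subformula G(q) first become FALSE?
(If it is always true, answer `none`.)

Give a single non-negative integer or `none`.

s_0={p,r,s}: G(q)=False q=False
s_1={r,s}: G(q)=False q=False
s_2={p,q,r}: G(q)=True q=True
s_3={q}: G(q)=True q=True
s_4={p,q,r}: G(q)=True q=True
G(G(q)) holds globally = False
First violation at position 0.

Answer: 0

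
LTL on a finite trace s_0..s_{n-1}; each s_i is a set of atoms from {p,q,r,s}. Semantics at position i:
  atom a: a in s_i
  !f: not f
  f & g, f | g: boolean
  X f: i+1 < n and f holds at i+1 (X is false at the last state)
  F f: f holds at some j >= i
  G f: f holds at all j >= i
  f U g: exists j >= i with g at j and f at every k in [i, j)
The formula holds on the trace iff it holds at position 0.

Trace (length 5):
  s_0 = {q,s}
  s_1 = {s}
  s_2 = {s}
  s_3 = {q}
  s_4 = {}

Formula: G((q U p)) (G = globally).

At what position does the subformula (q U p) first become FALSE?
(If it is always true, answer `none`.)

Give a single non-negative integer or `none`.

s_0={q,s}: (q U p)=False q=True p=False
s_1={s}: (q U p)=False q=False p=False
s_2={s}: (q U p)=False q=False p=False
s_3={q}: (q U p)=False q=True p=False
s_4={}: (q U p)=False q=False p=False
G((q U p)) holds globally = False
First violation at position 0.

Answer: 0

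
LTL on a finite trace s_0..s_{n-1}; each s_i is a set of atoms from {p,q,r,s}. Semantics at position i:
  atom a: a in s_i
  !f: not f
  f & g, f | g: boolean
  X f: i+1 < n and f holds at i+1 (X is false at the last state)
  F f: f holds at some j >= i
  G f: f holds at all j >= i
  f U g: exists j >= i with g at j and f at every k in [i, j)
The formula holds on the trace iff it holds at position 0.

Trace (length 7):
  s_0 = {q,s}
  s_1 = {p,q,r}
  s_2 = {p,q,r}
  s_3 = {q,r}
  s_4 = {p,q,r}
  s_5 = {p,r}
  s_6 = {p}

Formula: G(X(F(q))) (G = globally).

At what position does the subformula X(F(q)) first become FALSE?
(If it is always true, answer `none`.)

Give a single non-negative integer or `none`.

Answer: 4

Derivation:
s_0={q,s}: X(F(q))=True F(q)=True q=True
s_1={p,q,r}: X(F(q))=True F(q)=True q=True
s_2={p,q,r}: X(F(q))=True F(q)=True q=True
s_3={q,r}: X(F(q))=True F(q)=True q=True
s_4={p,q,r}: X(F(q))=False F(q)=True q=True
s_5={p,r}: X(F(q))=False F(q)=False q=False
s_6={p}: X(F(q))=False F(q)=False q=False
G(X(F(q))) holds globally = False
First violation at position 4.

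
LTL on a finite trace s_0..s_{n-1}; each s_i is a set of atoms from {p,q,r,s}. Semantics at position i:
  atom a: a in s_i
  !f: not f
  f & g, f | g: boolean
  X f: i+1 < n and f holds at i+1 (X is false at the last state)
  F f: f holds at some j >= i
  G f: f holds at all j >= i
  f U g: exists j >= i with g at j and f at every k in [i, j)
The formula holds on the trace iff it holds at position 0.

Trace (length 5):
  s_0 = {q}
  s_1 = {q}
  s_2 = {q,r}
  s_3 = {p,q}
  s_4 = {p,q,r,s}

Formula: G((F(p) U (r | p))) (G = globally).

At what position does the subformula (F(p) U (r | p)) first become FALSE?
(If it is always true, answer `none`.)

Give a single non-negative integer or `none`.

Answer: none

Derivation:
s_0={q}: (F(p) U (r | p))=True F(p)=True p=False (r | p)=False r=False
s_1={q}: (F(p) U (r | p))=True F(p)=True p=False (r | p)=False r=False
s_2={q,r}: (F(p) U (r | p))=True F(p)=True p=False (r | p)=True r=True
s_3={p,q}: (F(p) U (r | p))=True F(p)=True p=True (r | p)=True r=False
s_4={p,q,r,s}: (F(p) U (r | p))=True F(p)=True p=True (r | p)=True r=True
G((F(p) U (r | p))) holds globally = True
No violation — formula holds at every position.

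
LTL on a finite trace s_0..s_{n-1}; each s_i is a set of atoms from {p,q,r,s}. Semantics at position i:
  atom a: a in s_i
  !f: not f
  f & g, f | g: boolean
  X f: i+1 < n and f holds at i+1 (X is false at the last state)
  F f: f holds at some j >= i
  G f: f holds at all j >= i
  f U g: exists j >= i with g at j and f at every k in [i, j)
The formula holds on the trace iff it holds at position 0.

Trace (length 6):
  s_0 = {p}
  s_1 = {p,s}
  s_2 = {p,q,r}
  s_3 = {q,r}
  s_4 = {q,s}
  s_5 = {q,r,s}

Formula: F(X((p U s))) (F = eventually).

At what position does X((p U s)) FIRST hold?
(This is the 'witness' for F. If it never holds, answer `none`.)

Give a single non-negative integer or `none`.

s_0={p}: X((p U s))=True (p U s)=True p=True s=False
s_1={p,s}: X((p U s))=False (p U s)=True p=True s=True
s_2={p,q,r}: X((p U s))=False (p U s)=False p=True s=False
s_3={q,r}: X((p U s))=True (p U s)=False p=False s=False
s_4={q,s}: X((p U s))=True (p U s)=True p=False s=True
s_5={q,r,s}: X((p U s))=False (p U s)=True p=False s=True
F(X((p U s))) holds; first witness at position 0.

Answer: 0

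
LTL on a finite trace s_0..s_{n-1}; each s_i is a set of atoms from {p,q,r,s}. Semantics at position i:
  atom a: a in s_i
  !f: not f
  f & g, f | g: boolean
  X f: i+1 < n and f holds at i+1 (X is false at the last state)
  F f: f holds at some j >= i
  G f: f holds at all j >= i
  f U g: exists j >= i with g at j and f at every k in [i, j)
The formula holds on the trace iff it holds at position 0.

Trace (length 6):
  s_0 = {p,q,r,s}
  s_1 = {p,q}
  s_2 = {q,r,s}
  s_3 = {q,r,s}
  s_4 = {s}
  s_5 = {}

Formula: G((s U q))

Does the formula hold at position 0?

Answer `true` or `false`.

Answer: false

Derivation:
s_0={p,q,r,s}: G((s U q))=False (s U q)=True s=True q=True
s_1={p,q}: G((s U q))=False (s U q)=True s=False q=True
s_2={q,r,s}: G((s U q))=False (s U q)=True s=True q=True
s_3={q,r,s}: G((s U q))=False (s U q)=True s=True q=True
s_4={s}: G((s U q))=False (s U q)=False s=True q=False
s_5={}: G((s U q))=False (s U q)=False s=False q=False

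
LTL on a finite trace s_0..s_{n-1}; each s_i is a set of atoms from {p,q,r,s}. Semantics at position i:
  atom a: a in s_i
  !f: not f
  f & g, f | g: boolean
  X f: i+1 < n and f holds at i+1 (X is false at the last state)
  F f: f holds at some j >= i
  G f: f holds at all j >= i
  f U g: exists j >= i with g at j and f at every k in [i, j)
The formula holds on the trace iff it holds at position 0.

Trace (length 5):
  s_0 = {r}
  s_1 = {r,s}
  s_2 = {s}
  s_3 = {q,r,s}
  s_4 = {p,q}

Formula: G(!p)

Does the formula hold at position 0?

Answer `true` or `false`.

Answer: false

Derivation:
s_0={r}: G(!p)=False !p=True p=False
s_1={r,s}: G(!p)=False !p=True p=False
s_2={s}: G(!p)=False !p=True p=False
s_3={q,r,s}: G(!p)=False !p=True p=False
s_4={p,q}: G(!p)=False !p=False p=True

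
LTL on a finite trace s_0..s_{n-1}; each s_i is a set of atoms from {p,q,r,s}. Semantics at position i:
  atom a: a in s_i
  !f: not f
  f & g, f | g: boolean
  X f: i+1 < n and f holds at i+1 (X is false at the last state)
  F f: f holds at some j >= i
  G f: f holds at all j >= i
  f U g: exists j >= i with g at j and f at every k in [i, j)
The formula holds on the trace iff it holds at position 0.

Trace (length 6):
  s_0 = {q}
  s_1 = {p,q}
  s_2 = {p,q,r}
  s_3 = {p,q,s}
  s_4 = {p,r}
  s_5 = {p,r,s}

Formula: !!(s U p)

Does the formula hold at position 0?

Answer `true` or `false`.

s_0={q}: !!(s U p)=False !(s U p)=True (s U p)=False s=False p=False
s_1={p,q}: !!(s U p)=True !(s U p)=False (s U p)=True s=False p=True
s_2={p,q,r}: !!(s U p)=True !(s U p)=False (s U p)=True s=False p=True
s_3={p,q,s}: !!(s U p)=True !(s U p)=False (s U p)=True s=True p=True
s_4={p,r}: !!(s U p)=True !(s U p)=False (s U p)=True s=False p=True
s_5={p,r,s}: !!(s U p)=True !(s U p)=False (s U p)=True s=True p=True

Answer: false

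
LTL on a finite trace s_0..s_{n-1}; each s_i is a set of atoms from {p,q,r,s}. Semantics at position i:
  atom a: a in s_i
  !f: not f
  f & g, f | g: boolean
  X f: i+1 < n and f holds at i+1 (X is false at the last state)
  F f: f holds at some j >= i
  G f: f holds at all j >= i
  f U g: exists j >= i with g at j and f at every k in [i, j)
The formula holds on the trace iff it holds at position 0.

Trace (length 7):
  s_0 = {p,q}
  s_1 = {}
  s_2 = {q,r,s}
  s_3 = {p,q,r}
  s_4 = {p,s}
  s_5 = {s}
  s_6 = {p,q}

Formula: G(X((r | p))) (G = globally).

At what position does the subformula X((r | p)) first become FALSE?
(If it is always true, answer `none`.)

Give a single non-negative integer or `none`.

s_0={p,q}: X((r | p))=False (r | p)=True r=False p=True
s_1={}: X((r | p))=True (r | p)=False r=False p=False
s_2={q,r,s}: X((r | p))=True (r | p)=True r=True p=False
s_3={p,q,r}: X((r | p))=True (r | p)=True r=True p=True
s_4={p,s}: X((r | p))=False (r | p)=True r=False p=True
s_5={s}: X((r | p))=True (r | p)=False r=False p=False
s_6={p,q}: X((r | p))=False (r | p)=True r=False p=True
G(X((r | p))) holds globally = False
First violation at position 0.

Answer: 0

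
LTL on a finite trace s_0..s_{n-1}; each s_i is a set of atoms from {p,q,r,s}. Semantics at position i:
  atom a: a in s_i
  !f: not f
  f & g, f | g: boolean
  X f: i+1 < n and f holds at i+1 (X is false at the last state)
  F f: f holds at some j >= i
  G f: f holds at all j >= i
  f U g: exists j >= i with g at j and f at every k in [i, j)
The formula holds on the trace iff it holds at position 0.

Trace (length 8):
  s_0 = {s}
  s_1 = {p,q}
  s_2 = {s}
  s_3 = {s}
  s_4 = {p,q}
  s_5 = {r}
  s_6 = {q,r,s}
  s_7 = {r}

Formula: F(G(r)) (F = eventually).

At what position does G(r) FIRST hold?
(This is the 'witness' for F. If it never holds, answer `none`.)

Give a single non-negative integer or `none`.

Answer: 5

Derivation:
s_0={s}: G(r)=False r=False
s_1={p,q}: G(r)=False r=False
s_2={s}: G(r)=False r=False
s_3={s}: G(r)=False r=False
s_4={p,q}: G(r)=False r=False
s_5={r}: G(r)=True r=True
s_6={q,r,s}: G(r)=True r=True
s_7={r}: G(r)=True r=True
F(G(r)) holds; first witness at position 5.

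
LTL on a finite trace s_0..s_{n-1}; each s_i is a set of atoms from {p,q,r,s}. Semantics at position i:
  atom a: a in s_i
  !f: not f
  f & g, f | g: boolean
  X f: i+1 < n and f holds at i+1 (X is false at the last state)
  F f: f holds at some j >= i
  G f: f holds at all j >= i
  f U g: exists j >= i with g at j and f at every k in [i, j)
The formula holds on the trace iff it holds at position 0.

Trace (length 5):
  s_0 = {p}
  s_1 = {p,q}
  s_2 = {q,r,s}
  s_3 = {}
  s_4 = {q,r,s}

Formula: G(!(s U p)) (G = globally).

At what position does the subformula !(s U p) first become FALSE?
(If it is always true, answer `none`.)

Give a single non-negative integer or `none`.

Answer: 0

Derivation:
s_0={p}: !(s U p)=False (s U p)=True s=False p=True
s_1={p,q}: !(s U p)=False (s U p)=True s=False p=True
s_2={q,r,s}: !(s U p)=True (s U p)=False s=True p=False
s_3={}: !(s U p)=True (s U p)=False s=False p=False
s_4={q,r,s}: !(s U p)=True (s U p)=False s=True p=False
G(!(s U p)) holds globally = False
First violation at position 0.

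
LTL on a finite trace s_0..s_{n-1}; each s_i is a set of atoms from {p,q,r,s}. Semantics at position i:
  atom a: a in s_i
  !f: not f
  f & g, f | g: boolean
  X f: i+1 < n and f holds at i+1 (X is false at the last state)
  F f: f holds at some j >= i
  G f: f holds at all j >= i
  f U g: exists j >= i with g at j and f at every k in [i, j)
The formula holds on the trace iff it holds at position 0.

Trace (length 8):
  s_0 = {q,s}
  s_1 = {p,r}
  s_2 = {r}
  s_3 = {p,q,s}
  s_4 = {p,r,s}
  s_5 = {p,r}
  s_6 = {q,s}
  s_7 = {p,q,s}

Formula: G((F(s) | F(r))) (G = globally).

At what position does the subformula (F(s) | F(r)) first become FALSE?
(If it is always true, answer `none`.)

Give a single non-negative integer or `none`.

s_0={q,s}: (F(s) | F(r))=True F(s)=True s=True F(r)=True r=False
s_1={p,r}: (F(s) | F(r))=True F(s)=True s=False F(r)=True r=True
s_2={r}: (F(s) | F(r))=True F(s)=True s=False F(r)=True r=True
s_3={p,q,s}: (F(s) | F(r))=True F(s)=True s=True F(r)=True r=False
s_4={p,r,s}: (F(s) | F(r))=True F(s)=True s=True F(r)=True r=True
s_5={p,r}: (F(s) | F(r))=True F(s)=True s=False F(r)=True r=True
s_6={q,s}: (F(s) | F(r))=True F(s)=True s=True F(r)=False r=False
s_7={p,q,s}: (F(s) | F(r))=True F(s)=True s=True F(r)=False r=False
G((F(s) | F(r))) holds globally = True
No violation — formula holds at every position.

Answer: none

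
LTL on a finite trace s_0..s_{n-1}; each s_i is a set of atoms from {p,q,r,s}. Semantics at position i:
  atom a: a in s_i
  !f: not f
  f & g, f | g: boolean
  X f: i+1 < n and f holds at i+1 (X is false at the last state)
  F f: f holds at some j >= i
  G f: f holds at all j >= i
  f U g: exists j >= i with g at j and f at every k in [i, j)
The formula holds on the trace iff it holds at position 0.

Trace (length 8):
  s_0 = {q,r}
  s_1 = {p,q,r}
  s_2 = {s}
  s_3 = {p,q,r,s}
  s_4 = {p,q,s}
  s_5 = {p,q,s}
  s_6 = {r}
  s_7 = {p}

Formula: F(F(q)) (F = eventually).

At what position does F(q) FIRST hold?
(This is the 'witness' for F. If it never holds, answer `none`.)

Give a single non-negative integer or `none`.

s_0={q,r}: F(q)=True q=True
s_1={p,q,r}: F(q)=True q=True
s_2={s}: F(q)=True q=False
s_3={p,q,r,s}: F(q)=True q=True
s_4={p,q,s}: F(q)=True q=True
s_5={p,q,s}: F(q)=True q=True
s_6={r}: F(q)=False q=False
s_7={p}: F(q)=False q=False
F(F(q)) holds; first witness at position 0.

Answer: 0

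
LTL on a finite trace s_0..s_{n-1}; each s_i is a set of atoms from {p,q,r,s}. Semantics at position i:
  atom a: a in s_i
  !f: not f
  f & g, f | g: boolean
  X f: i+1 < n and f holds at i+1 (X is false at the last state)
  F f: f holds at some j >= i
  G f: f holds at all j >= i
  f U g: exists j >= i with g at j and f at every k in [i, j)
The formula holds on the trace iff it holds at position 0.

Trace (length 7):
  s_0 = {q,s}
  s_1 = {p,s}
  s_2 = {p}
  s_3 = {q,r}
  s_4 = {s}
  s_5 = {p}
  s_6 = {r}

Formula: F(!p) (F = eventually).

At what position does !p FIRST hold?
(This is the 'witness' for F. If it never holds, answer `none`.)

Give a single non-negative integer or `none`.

s_0={q,s}: !p=True p=False
s_1={p,s}: !p=False p=True
s_2={p}: !p=False p=True
s_3={q,r}: !p=True p=False
s_4={s}: !p=True p=False
s_5={p}: !p=False p=True
s_6={r}: !p=True p=False
F(!p) holds; first witness at position 0.

Answer: 0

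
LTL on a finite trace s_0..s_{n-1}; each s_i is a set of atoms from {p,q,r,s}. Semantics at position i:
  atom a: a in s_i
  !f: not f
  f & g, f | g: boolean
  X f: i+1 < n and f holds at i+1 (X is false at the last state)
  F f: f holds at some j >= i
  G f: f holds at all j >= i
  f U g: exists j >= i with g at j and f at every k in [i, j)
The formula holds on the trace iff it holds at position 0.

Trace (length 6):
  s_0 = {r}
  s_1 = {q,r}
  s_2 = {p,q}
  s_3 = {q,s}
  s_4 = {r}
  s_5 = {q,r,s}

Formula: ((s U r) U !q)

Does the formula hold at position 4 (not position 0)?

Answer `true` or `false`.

Answer: true

Derivation:
s_0={r}: ((s U r) U !q)=True (s U r)=True s=False r=True !q=True q=False
s_1={q,r}: ((s U r) U !q)=False (s U r)=True s=False r=True !q=False q=True
s_2={p,q}: ((s U r) U !q)=False (s U r)=False s=False r=False !q=False q=True
s_3={q,s}: ((s U r) U !q)=True (s U r)=True s=True r=False !q=False q=True
s_4={r}: ((s U r) U !q)=True (s U r)=True s=False r=True !q=True q=False
s_5={q,r,s}: ((s U r) U !q)=False (s U r)=True s=True r=True !q=False q=True
Evaluating at position 4: result = True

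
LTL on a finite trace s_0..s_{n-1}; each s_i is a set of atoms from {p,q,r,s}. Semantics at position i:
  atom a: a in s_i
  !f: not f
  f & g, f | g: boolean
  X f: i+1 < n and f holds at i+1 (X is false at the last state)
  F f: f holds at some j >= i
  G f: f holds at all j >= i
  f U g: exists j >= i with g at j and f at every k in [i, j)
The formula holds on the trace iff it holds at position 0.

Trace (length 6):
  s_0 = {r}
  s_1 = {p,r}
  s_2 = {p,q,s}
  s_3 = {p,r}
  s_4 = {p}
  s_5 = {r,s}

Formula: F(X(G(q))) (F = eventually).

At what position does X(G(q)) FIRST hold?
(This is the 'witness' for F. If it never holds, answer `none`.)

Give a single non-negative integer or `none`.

s_0={r}: X(G(q))=False G(q)=False q=False
s_1={p,r}: X(G(q))=False G(q)=False q=False
s_2={p,q,s}: X(G(q))=False G(q)=False q=True
s_3={p,r}: X(G(q))=False G(q)=False q=False
s_4={p}: X(G(q))=False G(q)=False q=False
s_5={r,s}: X(G(q))=False G(q)=False q=False
F(X(G(q))) does not hold (no witness exists).

Answer: none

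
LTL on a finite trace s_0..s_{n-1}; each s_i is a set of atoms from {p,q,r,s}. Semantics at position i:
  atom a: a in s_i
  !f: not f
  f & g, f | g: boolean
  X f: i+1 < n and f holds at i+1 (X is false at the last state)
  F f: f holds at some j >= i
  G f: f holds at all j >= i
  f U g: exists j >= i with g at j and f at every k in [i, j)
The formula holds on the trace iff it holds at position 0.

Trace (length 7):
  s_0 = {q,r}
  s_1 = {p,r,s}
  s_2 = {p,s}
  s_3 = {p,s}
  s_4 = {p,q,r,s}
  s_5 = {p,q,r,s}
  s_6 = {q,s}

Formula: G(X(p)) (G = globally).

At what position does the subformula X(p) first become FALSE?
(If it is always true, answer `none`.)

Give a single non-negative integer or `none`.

Answer: 5

Derivation:
s_0={q,r}: X(p)=True p=False
s_1={p,r,s}: X(p)=True p=True
s_2={p,s}: X(p)=True p=True
s_3={p,s}: X(p)=True p=True
s_4={p,q,r,s}: X(p)=True p=True
s_5={p,q,r,s}: X(p)=False p=True
s_6={q,s}: X(p)=False p=False
G(X(p)) holds globally = False
First violation at position 5.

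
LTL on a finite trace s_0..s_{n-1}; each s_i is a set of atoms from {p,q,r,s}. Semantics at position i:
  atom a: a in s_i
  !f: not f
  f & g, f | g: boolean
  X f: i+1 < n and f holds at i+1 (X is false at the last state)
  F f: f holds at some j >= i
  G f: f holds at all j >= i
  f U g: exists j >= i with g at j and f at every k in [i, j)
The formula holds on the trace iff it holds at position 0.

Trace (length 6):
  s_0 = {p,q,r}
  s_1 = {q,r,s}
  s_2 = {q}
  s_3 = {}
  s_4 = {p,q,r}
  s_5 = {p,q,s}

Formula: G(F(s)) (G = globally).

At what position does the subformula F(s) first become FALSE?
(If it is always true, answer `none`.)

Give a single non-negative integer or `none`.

s_0={p,q,r}: F(s)=True s=False
s_1={q,r,s}: F(s)=True s=True
s_2={q}: F(s)=True s=False
s_3={}: F(s)=True s=False
s_4={p,q,r}: F(s)=True s=False
s_5={p,q,s}: F(s)=True s=True
G(F(s)) holds globally = True
No violation — formula holds at every position.

Answer: none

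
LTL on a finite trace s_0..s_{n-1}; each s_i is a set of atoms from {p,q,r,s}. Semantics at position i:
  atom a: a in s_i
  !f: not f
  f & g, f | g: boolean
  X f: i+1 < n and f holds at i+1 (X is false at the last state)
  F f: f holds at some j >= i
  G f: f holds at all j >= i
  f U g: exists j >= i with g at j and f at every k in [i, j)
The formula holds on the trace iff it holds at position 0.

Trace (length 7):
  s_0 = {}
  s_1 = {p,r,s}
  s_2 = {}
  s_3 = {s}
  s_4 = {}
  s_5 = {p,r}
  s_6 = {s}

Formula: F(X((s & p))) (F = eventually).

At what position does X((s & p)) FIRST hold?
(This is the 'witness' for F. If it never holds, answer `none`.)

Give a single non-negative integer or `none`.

s_0={}: X((s & p))=True (s & p)=False s=False p=False
s_1={p,r,s}: X((s & p))=False (s & p)=True s=True p=True
s_2={}: X((s & p))=False (s & p)=False s=False p=False
s_3={s}: X((s & p))=False (s & p)=False s=True p=False
s_4={}: X((s & p))=False (s & p)=False s=False p=False
s_5={p,r}: X((s & p))=False (s & p)=False s=False p=True
s_6={s}: X((s & p))=False (s & p)=False s=True p=False
F(X((s & p))) holds; first witness at position 0.

Answer: 0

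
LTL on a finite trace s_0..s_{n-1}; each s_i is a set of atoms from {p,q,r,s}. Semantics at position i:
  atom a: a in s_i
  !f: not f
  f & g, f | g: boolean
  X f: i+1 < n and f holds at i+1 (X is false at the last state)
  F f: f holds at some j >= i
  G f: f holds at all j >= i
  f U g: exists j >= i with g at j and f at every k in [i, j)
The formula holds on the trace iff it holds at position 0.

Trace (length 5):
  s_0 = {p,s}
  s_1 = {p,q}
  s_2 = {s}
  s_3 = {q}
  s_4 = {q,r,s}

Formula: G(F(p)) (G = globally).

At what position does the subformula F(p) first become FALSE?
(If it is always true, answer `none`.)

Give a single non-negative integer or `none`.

Answer: 2

Derivation:
s_0={p,s}: F(p)=True p=True
s_1={p,q}: F(p)=True p=True
s_2={s}: F(p)=False p=False
s_3={q}: F(p)=False p=False
s_4={q,r,s}: F(p)=False p=False
G(F(p)) holds globally = False
First violation at position 2.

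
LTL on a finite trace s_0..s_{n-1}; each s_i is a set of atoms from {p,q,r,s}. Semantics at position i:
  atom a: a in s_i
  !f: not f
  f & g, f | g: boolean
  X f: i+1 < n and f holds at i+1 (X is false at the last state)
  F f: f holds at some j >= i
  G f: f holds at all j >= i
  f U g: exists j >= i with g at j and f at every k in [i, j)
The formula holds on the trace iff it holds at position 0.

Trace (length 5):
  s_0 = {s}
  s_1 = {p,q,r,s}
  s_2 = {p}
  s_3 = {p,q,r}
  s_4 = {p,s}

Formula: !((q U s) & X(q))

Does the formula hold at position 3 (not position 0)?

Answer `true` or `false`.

Answer: true

Derivation:
s_0={s}: !((q U s) & X(q))=False ((q U s) & X(q))=True (q U s)=True q=False s=True X(q)=True
s_1={p,q,r,s}: !((q U s) & X(q))=True ((q U s) & X(q))=False (q U s)=True q=True s=True X(q)=False
s_2={p}: !((q U s) & X(q))=True ((q U s) & X(q))=False (q U s)=False q=False s=False X(q)=True
s_3={p,q,r}: !((q U s) & X(q))=True ((q U s) & X(q))=False (q U s)=True q=True s=False X(q)=False
s_4={p,s}: !((q U s) & X(q))=True ((q U s) & X(q))=False (q U s)=True q=False s=True X(q)=False
Evaluating at position 3: result = True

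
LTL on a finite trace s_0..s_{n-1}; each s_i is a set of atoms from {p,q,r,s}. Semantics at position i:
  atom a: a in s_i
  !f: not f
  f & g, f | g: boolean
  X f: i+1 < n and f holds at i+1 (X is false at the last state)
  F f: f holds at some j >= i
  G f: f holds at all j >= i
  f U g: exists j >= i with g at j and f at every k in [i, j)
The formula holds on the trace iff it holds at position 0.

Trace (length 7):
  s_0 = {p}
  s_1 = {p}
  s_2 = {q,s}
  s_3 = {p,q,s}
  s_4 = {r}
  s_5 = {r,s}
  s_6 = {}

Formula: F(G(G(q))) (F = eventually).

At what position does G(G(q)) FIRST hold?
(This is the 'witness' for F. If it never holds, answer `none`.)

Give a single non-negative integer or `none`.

s_0={p}: G(G(q))=False G(q)=False q=False
s_1={p}: G(G(q))=False G(q)=False q=False
s_2={q,s}: G(G(q))=False G(q)=False q=True
s_3={p,q,s}: G(G(q))=False G(q)=False q=True
s_4={r}: G(G(q))=False G(q)=False q=False
s_5={r,s}: G(G(q))=False G(q)=False q=False
s_6={}: G(G(q))=False G(q)=False q=False
F(G(G(q))) does not hold (no witness exists).

Answer: none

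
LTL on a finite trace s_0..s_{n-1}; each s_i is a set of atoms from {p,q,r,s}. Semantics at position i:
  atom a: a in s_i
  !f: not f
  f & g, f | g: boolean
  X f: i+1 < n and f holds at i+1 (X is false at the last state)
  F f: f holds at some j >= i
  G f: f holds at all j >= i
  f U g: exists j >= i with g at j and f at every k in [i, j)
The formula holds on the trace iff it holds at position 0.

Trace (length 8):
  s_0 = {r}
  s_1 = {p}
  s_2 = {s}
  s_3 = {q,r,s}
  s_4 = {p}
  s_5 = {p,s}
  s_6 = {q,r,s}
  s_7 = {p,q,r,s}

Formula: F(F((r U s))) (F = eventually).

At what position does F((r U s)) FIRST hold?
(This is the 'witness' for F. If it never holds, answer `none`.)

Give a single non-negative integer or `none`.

Answer: 0

Derivation:
s_0={r}: F((r U s))=True (r U s)=False r=True s=False
s_1={p}: F((r U s))=True (r U s)=False r=False s=False
s_2={s}: F((r U s))=True (r U s)=True r=False s=True
s_3={q,r,s}: F((r U s))=True (r U s)=True r=True s=True
s_4={p}: F((r U s))=True (r U s)=False r=False s=False
s_5={p,s}: F((r U s))=True (r U s)=True r=False s=True
s_6={q,r,s}: F((r U s))=True (r U s)=True r=True s=True
s_7={p,q,r,s}: F((r U s))=True (r U s)=True r=True s=True
F(F((r U s))) holds; first witness at position 0.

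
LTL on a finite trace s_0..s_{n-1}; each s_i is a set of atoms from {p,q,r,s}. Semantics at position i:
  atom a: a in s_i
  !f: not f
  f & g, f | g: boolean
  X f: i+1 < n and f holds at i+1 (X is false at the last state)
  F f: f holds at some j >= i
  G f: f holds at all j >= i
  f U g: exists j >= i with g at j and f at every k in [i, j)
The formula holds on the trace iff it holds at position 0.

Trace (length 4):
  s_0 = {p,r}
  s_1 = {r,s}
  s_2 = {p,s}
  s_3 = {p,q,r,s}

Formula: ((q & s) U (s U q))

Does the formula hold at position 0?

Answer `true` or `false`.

s_0={p,r}: ((q & s) U (s U q))=False (q & s)=False q=False s=False (s U q)=False
s_1={r,s}: ((q & s) U (s U q))=True (q & s)=False q=False s=True (s U q)=True
s_2={p,s}: ((q & s) U (s U q))=True (q & s)=False q=False s=True (s U q)=True
s_3={p,q,r,s}: ((q & s) U (s U q))=True (q & s)=True q=True s=True (s U q)=True

Answer: false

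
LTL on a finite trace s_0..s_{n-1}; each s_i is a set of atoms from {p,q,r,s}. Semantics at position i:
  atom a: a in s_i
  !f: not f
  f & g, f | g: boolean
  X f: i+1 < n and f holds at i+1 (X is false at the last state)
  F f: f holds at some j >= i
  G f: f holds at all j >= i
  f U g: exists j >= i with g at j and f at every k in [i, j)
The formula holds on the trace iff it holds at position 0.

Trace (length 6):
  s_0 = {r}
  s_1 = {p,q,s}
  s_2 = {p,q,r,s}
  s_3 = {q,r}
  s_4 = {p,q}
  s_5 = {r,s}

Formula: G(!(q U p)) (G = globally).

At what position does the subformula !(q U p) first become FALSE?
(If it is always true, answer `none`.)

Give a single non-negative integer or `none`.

Answer: 1

Derivation:
s_0={r}: !(q U p)=True (q U p)=False q=False p=False
s_1={p,q,s}: !(q U p)=False (q U p)=True q=True p=True
s_2={p,q,r,s}: !(q U p)=False (q U p)=True q=True p=True
s_3={q,r}: !(q U p)=False (q U p)=True q=True p=False
s_4={p,q}: !(q U p)=False (q U p)=True q=True p=True
s_5={r,s}: !(q U p)=True (q U p)=False q=False p=False
G(!(q U p)) holds globally = False
First violation at position 1.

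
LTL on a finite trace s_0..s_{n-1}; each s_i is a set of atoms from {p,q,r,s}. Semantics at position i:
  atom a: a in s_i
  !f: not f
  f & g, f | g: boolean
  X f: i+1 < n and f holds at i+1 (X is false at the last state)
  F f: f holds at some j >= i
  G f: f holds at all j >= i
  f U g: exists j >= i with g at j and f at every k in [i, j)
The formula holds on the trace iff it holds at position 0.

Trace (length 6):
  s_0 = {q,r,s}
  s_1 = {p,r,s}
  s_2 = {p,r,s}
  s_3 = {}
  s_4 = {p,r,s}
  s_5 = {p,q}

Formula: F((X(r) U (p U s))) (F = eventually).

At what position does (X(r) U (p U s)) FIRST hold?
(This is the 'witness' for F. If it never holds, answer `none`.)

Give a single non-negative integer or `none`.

s_0={q,r,s}: (X(r) U (p U s))=True X(r)=True r=True (p U s)=True p=False s=True
s_1={p,r,s}: (X(r) U (p U s))=True X(r)=True r=True (p U s)=True p=True s=True
s_2={p,r,s}: (X(r) U (p U s))=True X(r)=False r=True (p U s)=True p=True s=True
s_3={}: (X(r) U (p U s))=True X(r)=True r=False (p U s)=False p=False s=False
s_4={p,r,s}: (X(r) U (p U s))=True X(r)=False r=True (p U s)=True p=True s=True
s_5={p,q}: (X(r) U (p U s))=False X(r)=False r=False (p U s)=False p=True s=False
F((X(r) U (p U s))) holds; first witness at position 0.

Answer: 0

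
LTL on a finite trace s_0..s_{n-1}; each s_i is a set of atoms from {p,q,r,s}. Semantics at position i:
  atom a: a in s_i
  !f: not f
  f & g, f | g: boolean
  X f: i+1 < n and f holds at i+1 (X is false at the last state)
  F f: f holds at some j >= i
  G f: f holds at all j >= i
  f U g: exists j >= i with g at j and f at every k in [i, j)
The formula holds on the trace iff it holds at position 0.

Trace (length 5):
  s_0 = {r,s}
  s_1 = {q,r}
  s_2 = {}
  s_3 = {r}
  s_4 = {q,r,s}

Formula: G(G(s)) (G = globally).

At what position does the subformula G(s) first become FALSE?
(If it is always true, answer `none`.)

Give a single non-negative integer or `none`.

s_0={r,s}: G(s)=False s=True
s_1={q,r}: G(s)=False s=False
s_2={}: G(s)=False s=False
s_3={r}: G(s)=False s=False
s_4={q,r,s}: G(s)=True s=True
G(G(s)) holds globally = False
First violation at position 0.

Answer: 0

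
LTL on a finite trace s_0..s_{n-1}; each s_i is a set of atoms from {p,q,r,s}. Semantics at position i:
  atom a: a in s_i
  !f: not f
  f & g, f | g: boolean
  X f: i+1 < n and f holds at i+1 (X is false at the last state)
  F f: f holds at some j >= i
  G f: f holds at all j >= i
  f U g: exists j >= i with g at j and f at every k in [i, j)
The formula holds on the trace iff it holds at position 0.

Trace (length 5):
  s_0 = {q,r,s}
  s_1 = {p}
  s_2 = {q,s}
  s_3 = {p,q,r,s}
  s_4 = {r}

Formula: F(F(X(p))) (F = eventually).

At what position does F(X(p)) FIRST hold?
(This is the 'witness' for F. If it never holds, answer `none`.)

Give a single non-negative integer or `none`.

s_0={q,r,s}: F(X(p))=True X(p)=True p=False
s_1={p}: F(X(p))=True X(p)=False p=True
s_2={q,s}: F(X(p))=True X(p)=True p=False
s_3={p,q,r,s}: F(X(p))=False X(p)=False p=True
s_4={r}: F(X(p))=False X(p)=False p=False
F(F(X(p))) holds; first witness at position 0.

Answer: 0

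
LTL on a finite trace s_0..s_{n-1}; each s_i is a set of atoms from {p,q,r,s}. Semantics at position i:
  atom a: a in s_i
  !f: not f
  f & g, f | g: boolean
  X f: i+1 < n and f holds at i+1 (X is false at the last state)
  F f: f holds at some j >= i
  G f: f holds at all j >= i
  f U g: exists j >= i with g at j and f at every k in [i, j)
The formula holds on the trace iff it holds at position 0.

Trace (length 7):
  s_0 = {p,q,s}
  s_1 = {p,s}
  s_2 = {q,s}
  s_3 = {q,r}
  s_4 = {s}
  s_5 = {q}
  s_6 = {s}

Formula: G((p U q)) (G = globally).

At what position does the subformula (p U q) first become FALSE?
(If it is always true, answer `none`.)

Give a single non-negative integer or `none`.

Answer: 4

Derivation:
s_0={p,q,s}: (p U q)=True p=True q=True
s_1={p,s}: (p U q)=True p=True q=False
s_2={q,s}: (p U q)=True p=False q=True
s_3={q,r}: (p U q)=True p=False q=True
s_4={s}: (p U q)=False p=False q=False
s_5={q}: (p U q)=True p=False q=True
s_6={s}: (p U q)=False p=False q=False
G((p U q)) holds globally = False
First violation at position 4.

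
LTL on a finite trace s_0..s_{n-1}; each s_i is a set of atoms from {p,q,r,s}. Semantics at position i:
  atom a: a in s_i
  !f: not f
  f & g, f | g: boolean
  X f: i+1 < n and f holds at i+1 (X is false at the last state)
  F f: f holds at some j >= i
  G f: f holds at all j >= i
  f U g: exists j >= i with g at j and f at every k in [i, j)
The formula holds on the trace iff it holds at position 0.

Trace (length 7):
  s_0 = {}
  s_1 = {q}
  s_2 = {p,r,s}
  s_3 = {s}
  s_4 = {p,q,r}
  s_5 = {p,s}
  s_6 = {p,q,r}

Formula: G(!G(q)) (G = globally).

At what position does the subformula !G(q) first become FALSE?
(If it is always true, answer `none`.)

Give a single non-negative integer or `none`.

Answer: 6

Derivation:
s_0={}: !G(q)=True G(q)=False q=False
s_1={q}: !G(q)=True G(q)=False q=True
s_2={p,r,s}: !G(q)=True G(q)=False q=False
s_3={s}: !G(q)=True G(q)=False q=False
s_4={p,q,r}: !G(q)=True G(q)=False q=True
s_5={p,s}: !G(q)=True G(q)=False q=False
s_6={p,q,r}: !G(q)=False G(q)=True q=True
G(!G(q)) holds globally = False
First violation at position 6.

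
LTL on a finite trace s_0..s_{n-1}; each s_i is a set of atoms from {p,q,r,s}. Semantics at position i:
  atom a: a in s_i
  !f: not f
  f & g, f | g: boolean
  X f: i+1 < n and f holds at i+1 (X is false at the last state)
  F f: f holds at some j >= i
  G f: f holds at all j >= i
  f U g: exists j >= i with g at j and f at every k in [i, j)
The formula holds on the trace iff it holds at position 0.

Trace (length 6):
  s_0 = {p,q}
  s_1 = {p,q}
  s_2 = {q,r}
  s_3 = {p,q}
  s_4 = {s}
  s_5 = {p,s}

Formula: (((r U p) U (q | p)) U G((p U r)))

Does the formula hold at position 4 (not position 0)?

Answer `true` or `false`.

s_0={p,q}: (((r U p) U (q | p)) U G((p U r)))=False ((r U p) U (q | p))=True (r U p)=True r=False p=True (q | p)=True q=True G((p U r))=False (p U r)=True
s_1={p,q}: (((r U p) U (q | p)) U G((p U r)))=False ((r U p) U (q | p))=True (r U p)=True r=False p=True (q | p)=True q=True G((p U r))=False (p U r)=True
s_2={q,r}: (((r U p) U (q | p)) U G((p U r)))=False ((r U p) U (q | p))=True (r U p)=True r=True p=False (q | p)=True q=True G((p U r))=False (p U r)=True
s_3={p,q}: (((r U p) U (q | p)) U G((p U r)))=False ((r U p) U (q | p))=True (r U p)=True r=False p=True (q | p)=True q=True G((p U r))=False (p U r)=False
s_4={s}: (((r U p) U (q | p)) U G((p U r)))=False ((r U p) U (q | p))=False (r U p)=False r=False p=False (q | p)=False q=False G((p U r))=False (p U r)=False
s_5={p,s}: (((r U p) U (q | p)) U G((p U r)))=False ((r U p) U (q | p))=True (r U p)=True r=False p=True (q | p)=True q=False G((p U r))=False (p U r)=False
Evaluating at position 4: result = False

Answer: false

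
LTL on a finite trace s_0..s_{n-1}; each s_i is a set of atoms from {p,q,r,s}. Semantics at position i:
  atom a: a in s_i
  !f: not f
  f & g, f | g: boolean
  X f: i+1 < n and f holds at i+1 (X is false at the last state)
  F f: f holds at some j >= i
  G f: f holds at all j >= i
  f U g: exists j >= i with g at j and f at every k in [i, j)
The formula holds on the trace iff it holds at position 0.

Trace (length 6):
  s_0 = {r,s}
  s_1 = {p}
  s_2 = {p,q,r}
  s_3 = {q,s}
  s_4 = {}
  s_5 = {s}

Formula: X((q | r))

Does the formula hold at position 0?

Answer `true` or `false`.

Answer: false

Derivation:
s_0={r,s}: X((q | r))=False (q | r)=True q=False r=True
s_1={p}: X((q | r))=True (q | r)=False q=False r=False
s_2={p,q,r}: X((q | r))=True (q | r)=True q=True r=True
s_3={q,s}: X((q | r))=False (q | r)=True q=True r=False
s_4={}: X((q | r))=False (q | r)=False q=False r=False
s_5={s}: X((q | r))=False (q | r)=False q=False r=False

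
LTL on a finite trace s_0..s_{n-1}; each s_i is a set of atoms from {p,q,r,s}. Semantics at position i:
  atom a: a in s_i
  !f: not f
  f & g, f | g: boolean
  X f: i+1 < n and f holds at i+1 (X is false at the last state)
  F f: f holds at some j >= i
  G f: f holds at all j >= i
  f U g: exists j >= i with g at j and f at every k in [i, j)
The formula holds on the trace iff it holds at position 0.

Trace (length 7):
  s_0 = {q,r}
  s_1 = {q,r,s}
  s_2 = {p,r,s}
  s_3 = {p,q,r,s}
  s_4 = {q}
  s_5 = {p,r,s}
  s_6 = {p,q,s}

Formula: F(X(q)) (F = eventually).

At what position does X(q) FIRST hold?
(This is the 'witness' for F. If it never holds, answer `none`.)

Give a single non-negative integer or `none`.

s_0={q,r}: X(q)=True q=True
s_1={q,r,s}: X(q)=False q=True
s_2={p,r,s}: X(q)=True q=False
s_3={p,q,r,s}: X(q)=True q=True
s_4={q}: X(q)=False q=True
s_5={p,r,s}: X(q)=True q=False
s_6={p,q,s}: X(q)=False q=True
F(X(q)) holds; first witness at position 0.

Answer: 0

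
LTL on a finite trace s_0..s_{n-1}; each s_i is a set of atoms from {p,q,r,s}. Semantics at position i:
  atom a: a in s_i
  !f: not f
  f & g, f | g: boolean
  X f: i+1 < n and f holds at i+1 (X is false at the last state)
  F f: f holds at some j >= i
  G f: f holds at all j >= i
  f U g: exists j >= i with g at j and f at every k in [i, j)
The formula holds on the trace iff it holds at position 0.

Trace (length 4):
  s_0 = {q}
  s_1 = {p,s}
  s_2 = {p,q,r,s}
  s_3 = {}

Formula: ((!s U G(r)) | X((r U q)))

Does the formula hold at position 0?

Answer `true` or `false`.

Answer: false

Derivation:
s_0={q}: ((!s U G(r)) | X((r U q)))=False (!s U G(r))=False !s=True s=False G(r)=False r=False X((r U q))=False (r U q)=True q=True
s_1={p,s}: ((!s U G(r)) | X((r U q)))=True (!s U G(r))=False !s=False s=True G(r)=False r=False X((r U q))=True (r U q)=False q=False
s_2={p,q,r,s}: ((!s U G(r)) | X((r U q)))=False (!s U G(r))=False !s=False s=True G(r)=False r=True X((r U q))=False (r U q)=True q=True
s_3={}: ((!s U G(r)) | X((r U q)))=False (!s U G(r))=False !s=True s=False G(r)=False r=False X((r U q))=False (r U q)=False q=False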